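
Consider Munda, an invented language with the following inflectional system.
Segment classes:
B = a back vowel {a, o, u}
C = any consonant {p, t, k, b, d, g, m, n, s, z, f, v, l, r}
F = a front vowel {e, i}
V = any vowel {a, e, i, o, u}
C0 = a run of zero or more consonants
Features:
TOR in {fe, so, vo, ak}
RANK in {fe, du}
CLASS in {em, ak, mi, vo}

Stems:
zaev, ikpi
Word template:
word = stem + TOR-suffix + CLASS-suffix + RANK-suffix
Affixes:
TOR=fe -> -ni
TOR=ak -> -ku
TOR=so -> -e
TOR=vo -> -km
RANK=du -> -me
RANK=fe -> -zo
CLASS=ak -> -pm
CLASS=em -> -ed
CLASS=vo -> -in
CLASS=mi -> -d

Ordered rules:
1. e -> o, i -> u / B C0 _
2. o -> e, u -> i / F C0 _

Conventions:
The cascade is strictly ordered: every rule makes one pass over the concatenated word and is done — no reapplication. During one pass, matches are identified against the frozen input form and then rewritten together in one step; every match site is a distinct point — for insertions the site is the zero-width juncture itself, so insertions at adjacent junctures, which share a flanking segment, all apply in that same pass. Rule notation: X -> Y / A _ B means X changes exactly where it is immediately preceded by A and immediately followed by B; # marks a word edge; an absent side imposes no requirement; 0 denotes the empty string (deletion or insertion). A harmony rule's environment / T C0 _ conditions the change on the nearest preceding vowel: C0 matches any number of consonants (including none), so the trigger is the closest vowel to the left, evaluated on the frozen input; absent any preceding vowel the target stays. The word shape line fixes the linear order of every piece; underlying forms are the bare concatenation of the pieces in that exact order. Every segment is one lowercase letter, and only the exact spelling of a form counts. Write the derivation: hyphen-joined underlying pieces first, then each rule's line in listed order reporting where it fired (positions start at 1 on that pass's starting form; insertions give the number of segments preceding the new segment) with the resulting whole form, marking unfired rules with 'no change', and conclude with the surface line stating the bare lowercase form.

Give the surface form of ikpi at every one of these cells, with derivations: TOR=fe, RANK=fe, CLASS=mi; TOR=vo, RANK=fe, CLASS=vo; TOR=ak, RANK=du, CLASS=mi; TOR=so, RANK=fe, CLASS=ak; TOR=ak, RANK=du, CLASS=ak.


cell TOR=fe, RANK=fe, CLASS=mi:
underlying: ikpi-ni-d-zo
1. e -> o, i -> u / B C0 _: no change
2. o -> e, u -> i / F C0 _: fires at position(s) 9: ikpinidze
surface: ikpinidze

cell TOR=vo, RANK=fe, CLASS=vo:
underlying: ikpi-km-in-zo
1. e -> o, i -> u / B C0 _: no change
2. o -> e, u -> i / F C0 _: fires at position(s) 10: ikpikminze
surface: ikpikminze

cell TOR=ak, RANK=du, CLASS=mi:
underlying: ikpi-ku-d-me
1. e -> o, i -> u / B C0 _: fires at position(s) 9: ikpikudmo
2. o -> e, u -> i / F C0 _: fires at position(s) 6: ikpikidmo
surface: ikpikidmo

cell TOR=so, RANK=fe, CLASS=ak:
underlying: ikpi-e-pm-zo
1. e -> o, i -> u / B C0 _: no change
2. o -> e, u -> i / F C0 _: fires at position(s) 9: ikpiepmze
surface: ikpiepmze

cell TOR=ak, RANK=du, CLASS=ak:
underlying: ikpi-ku-pm-me
1. e -> o, i -> u / B C0 _: fires at position(s) 10: ikpikupmmo
2. o -> e, u -> i / F C0 _: fires at position(s) 6: ikpikipmmo
surface: ikpikipmmo


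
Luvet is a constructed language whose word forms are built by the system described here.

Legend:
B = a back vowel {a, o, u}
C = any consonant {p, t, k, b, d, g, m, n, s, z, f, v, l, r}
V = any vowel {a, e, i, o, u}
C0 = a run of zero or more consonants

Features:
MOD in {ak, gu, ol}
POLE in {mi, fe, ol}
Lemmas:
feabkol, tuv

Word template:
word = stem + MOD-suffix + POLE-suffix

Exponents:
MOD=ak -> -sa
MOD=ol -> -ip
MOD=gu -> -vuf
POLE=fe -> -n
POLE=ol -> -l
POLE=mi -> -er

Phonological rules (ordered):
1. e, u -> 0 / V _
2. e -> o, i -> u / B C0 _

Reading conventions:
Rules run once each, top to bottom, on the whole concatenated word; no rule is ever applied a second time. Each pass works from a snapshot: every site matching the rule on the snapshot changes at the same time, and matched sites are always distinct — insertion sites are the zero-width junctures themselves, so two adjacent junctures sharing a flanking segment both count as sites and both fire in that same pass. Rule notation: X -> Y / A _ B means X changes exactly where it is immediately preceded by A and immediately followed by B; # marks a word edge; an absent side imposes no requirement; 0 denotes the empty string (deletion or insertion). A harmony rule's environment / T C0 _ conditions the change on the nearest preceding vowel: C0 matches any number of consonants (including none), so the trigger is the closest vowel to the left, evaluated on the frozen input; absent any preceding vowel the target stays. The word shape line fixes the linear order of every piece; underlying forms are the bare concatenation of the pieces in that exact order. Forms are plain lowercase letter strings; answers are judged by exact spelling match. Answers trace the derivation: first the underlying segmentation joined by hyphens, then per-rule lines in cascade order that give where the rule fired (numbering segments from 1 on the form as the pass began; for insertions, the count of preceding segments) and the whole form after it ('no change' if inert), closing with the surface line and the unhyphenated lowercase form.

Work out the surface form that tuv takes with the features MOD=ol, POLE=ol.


underlying: tuv-ip-l
1. e, u -> 0 / V _: no change
2. e -> o, i -> u / B C0 _: fires at position(s) 4: tuvupl
surface: tuvupl


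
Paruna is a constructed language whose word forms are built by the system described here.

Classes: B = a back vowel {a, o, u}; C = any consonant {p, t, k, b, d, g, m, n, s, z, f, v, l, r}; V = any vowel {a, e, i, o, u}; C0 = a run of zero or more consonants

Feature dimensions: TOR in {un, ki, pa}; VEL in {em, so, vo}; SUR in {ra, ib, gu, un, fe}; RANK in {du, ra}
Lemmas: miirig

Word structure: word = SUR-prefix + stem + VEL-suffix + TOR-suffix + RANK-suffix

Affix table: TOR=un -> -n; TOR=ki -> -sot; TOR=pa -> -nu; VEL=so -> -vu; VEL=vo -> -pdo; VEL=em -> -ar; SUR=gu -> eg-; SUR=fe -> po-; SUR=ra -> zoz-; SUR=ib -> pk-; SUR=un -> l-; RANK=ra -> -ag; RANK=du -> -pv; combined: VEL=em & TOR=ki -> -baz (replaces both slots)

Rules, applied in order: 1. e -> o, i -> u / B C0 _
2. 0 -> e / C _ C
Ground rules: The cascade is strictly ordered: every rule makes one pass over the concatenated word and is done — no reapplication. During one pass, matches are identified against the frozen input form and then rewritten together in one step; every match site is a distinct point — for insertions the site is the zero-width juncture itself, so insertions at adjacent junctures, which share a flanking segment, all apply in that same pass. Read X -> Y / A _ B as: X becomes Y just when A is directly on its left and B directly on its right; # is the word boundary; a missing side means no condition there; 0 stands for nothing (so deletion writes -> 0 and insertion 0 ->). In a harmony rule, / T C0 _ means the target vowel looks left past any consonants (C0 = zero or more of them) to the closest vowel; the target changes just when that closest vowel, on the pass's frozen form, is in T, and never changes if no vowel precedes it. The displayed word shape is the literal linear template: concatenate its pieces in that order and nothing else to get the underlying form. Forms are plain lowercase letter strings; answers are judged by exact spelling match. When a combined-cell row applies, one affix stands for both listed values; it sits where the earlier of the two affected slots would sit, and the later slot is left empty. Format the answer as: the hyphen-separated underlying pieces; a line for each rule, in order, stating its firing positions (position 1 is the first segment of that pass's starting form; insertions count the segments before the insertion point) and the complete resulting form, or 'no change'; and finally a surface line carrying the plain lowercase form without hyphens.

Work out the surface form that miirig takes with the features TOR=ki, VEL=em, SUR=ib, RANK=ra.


underlying: pk-miirig-baz-ag
1. e -> o, i -> u / B C0 _: no change
2. 0 -> e / C _ C: inserts after position(s) 1, 2, 8: pekemiirigebazag
surface: pekemiirigebazag


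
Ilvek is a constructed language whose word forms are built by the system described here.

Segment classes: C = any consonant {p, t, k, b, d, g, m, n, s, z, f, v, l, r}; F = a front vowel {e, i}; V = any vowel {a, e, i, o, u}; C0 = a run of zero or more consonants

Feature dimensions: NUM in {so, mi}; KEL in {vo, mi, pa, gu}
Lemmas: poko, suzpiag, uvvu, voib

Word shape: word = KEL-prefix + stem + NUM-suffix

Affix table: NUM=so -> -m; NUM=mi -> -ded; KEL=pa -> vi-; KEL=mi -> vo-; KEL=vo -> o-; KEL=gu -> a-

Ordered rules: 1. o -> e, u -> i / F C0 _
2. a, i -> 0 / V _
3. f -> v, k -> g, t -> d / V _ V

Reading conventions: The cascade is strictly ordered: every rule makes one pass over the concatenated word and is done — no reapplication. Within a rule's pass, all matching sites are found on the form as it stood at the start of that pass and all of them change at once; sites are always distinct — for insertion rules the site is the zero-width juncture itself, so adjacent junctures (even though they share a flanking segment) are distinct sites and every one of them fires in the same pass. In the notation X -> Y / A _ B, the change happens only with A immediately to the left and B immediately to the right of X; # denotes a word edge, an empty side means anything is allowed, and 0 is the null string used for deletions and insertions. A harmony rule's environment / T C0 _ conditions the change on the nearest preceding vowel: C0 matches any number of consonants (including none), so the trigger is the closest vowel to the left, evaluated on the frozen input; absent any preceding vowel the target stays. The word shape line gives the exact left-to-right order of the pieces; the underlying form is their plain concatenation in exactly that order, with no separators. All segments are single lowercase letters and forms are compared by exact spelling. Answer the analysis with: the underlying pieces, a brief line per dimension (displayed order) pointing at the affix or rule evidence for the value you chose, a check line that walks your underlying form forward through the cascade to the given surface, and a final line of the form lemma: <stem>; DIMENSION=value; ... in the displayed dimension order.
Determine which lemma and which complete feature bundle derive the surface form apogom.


underlying: a-poko-m
NUM=so - signalled by the affix -m
KEL=gu - signalled by the affix a-
check: apokom -> apokom -> apokom -> apogom
lemma: poko; NUM=so; KEL=gu


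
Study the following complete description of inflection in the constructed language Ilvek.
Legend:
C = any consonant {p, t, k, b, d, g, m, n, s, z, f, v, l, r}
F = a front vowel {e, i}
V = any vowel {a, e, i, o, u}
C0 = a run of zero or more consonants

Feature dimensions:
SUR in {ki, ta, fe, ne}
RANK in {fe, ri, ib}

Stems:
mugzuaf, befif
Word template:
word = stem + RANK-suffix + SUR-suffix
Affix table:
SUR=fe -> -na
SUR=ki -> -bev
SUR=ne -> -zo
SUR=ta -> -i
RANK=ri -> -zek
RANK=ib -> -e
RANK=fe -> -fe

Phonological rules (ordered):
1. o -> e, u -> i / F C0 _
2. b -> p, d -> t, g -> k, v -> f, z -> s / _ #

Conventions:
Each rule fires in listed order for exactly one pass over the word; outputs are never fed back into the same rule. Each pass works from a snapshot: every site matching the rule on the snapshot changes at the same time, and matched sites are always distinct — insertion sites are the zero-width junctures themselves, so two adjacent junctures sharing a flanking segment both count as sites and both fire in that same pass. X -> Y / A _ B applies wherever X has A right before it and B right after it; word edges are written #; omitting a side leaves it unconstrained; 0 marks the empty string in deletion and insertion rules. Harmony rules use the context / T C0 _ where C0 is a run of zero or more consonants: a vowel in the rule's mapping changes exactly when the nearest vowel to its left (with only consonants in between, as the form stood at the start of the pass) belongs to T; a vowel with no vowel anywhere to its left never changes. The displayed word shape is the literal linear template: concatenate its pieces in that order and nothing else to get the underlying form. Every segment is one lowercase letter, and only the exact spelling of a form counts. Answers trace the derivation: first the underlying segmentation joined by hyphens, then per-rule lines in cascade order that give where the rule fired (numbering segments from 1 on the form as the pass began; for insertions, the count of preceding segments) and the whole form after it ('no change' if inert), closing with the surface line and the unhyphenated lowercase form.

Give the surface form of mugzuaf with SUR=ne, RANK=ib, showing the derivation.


underlying: mugzuaf-e-zo
1. o -> e, u -> i / F C0 _: fires at position(s) 10: mugzuafeze
2. b -> p, d -> t, g -> k, v -> f, z -> s / _ #: no change
surface: mugzuafeze


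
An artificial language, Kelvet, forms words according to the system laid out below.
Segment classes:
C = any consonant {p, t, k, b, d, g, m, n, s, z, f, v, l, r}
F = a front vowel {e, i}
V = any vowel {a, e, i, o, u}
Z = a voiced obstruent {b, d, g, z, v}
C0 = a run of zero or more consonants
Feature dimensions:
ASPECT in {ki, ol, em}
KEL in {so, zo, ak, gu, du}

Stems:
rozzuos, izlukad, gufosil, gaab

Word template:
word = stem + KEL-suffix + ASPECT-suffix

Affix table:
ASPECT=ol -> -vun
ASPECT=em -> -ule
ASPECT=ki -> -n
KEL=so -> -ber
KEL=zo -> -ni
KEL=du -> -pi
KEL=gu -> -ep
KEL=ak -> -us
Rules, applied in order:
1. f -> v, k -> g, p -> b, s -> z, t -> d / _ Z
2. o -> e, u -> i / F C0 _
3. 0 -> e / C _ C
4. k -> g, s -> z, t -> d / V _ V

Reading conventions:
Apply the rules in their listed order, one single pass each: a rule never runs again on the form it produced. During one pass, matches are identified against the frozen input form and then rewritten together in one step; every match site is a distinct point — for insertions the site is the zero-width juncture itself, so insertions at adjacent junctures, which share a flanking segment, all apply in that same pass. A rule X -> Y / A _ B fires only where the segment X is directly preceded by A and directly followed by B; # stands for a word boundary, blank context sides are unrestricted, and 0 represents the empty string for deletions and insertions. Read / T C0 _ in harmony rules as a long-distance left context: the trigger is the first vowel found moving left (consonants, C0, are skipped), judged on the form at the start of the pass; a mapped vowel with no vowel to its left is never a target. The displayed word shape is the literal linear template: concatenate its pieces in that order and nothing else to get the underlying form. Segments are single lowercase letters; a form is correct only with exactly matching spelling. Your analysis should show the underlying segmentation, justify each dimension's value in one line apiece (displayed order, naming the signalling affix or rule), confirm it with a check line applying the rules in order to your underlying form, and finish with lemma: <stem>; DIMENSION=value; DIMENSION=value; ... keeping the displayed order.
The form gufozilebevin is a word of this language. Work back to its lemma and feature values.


underlying: gufosil-ep-vun
ASPECT=ol - signalled by the affix -vun
KEL=gu - signalled by the affix -ep
check: gufosilepvun -> gufosilebvun -> gufosilebvin -> gufosilebevin -> gufozilebevin
lemma: gufosil; ASPECT=ol; KEL=gu


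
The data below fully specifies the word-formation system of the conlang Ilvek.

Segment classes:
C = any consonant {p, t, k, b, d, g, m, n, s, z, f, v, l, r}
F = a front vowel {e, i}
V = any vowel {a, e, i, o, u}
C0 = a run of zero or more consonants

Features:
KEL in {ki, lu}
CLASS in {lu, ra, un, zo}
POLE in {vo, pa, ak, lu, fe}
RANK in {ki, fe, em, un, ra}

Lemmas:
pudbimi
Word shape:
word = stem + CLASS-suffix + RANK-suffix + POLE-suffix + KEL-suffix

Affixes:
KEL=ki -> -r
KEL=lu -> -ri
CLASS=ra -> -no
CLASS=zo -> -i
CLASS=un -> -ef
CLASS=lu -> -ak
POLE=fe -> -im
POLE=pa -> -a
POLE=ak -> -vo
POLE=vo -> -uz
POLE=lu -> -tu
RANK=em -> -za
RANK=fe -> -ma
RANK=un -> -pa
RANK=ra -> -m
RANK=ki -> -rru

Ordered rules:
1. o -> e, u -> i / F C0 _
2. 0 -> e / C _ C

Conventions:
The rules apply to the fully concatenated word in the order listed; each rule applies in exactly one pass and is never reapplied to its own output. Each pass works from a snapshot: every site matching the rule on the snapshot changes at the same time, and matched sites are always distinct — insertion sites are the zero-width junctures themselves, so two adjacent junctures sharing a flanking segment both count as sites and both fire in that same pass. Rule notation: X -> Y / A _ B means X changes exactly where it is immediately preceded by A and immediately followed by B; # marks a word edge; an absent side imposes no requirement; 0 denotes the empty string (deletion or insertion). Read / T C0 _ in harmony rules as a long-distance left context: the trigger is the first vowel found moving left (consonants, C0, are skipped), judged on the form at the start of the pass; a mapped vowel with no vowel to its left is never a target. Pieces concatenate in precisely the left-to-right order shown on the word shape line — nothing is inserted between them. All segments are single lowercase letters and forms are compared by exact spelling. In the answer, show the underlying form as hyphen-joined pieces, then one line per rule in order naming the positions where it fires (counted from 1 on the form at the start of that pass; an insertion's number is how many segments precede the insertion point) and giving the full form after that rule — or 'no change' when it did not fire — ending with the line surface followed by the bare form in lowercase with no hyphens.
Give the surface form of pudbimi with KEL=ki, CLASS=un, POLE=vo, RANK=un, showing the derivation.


underlying: pudbimi-ef-pa-uz-r
1. o -> e, u -> i / F C0 _: no change
2. 0 -> e / C _ C: inserts after position(s) 3, 9, 13: pudebimiefepauzer
surface: pudebimiefepauzer


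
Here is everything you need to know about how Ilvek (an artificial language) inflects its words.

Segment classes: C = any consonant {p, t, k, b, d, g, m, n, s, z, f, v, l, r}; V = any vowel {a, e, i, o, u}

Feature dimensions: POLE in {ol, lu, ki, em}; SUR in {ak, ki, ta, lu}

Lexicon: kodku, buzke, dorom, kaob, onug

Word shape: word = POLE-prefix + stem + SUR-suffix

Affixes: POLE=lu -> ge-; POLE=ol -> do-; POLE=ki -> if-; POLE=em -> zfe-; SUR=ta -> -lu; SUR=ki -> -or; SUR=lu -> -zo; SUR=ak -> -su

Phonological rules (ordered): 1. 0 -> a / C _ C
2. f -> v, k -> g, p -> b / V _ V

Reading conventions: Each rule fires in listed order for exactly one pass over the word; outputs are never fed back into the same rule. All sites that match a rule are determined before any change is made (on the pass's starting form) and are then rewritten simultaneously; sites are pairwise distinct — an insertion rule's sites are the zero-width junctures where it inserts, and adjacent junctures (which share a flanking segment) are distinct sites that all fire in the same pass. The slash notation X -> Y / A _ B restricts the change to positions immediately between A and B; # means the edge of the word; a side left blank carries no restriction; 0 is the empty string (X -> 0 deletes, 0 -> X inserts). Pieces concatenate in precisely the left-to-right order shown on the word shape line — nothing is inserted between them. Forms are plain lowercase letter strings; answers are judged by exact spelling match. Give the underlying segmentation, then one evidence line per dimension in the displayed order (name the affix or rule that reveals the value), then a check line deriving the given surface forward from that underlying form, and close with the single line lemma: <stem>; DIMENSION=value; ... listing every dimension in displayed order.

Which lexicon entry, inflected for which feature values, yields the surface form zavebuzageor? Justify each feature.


underlying: zfe-buzke-or
POLE=em - signalled by the affix zfe-
SUR=ki - signalled by the affix -or
check: zfebuzkeor -> zafebuzakeor -> zavebuzageor
lemma: buzke; POLE=em; SUR=ki


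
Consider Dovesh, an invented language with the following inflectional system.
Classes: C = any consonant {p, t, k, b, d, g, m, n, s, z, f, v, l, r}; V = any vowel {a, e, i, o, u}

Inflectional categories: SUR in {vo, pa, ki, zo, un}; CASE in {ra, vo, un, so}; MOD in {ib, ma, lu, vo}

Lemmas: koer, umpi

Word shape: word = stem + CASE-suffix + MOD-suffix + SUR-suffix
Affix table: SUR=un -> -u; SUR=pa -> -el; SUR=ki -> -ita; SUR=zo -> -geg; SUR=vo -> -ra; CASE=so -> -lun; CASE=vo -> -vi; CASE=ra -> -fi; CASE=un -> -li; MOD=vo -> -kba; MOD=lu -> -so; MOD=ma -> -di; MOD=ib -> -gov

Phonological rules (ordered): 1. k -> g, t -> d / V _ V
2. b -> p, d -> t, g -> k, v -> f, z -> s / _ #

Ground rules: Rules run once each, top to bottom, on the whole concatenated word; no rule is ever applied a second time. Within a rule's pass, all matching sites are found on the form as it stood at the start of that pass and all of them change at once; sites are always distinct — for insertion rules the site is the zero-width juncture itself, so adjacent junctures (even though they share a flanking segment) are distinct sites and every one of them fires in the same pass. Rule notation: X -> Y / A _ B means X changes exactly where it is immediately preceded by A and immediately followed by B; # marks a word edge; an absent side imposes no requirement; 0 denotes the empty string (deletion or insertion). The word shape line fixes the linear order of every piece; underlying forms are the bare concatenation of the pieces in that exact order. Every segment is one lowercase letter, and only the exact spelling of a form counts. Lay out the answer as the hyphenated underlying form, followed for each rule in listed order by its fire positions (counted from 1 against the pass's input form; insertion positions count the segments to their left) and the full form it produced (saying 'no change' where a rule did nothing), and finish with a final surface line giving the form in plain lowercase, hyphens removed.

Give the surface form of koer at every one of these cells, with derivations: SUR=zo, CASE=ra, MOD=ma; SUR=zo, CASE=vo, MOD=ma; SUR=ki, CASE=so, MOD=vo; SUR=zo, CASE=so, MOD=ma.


cell SUR=zo, CASE=ra, MOD=ma:
underlying: koer-fi-di-geg
1. k -> g, t -> d / V _ V: no change
2. b -> p, d -> t, g -> k, v -> f, z -> s / _ #: fires at position(s) 11: koerfidigek
surface: koerfidigek

cell SUR=zo, CASE=vo, MOD=ma:
underlying: koer-vi-di-geg
1. k -> g, t -> d / V _ V: no change
2. b -> p, d -> t, g -> k, v -> f, z -> s / _ #: fires at position(s) 11: koervidigek
surface: koervidigek

cell SUR=ki, CASE=so, MOD=vo:
underlying: koer-lun-kba-ita
1. k -> g, t -> d / V _ V: fires at position(s) 12: koerlunkbaida
2. b -> p, d -> t, g -> k, v -> f, z -> s / _ #: no change
surface: koerlunkbaida

cell SUR=zo, CASE=so, MOD=ma:
underlying: koer-lun-di-geg
1. k -> g, t -> d / V _ V: no change
2. b -> p, d -> t, g -> k, v -> f, z -> s / _ #: fires at position(s) 12: koerlundigek
surface: koerlundigek


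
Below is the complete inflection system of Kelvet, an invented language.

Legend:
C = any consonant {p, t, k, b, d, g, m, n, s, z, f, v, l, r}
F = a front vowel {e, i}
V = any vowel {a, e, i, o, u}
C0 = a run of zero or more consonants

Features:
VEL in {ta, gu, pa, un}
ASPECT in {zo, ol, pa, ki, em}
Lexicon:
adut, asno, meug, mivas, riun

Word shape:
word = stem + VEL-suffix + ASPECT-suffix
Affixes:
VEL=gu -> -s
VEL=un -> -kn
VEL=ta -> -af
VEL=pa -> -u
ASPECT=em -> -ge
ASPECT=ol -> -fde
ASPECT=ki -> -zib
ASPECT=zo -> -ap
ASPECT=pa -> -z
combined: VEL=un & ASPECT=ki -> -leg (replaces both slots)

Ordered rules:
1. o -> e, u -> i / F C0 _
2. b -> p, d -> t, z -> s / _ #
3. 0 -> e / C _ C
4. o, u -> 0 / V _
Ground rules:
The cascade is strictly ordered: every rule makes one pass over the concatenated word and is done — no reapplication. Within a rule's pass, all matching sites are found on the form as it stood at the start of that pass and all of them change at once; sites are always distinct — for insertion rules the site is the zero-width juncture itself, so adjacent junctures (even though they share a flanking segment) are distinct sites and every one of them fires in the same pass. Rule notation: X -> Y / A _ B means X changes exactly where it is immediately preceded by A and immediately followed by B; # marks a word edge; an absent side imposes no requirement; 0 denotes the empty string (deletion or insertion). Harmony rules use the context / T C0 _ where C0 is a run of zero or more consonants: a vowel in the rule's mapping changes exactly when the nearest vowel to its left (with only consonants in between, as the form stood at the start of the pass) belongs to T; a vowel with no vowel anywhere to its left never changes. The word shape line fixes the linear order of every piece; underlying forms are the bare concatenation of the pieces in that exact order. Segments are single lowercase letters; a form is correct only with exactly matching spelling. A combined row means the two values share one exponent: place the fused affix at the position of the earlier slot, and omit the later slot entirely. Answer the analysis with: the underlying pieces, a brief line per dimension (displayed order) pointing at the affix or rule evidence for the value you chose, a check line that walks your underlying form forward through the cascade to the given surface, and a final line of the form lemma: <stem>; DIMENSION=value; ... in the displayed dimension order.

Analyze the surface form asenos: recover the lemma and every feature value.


underlying: asno-u-z
VEL=pa - signalled by the affix -u
ASPECT=pa - signalled by the affix -z
check: asnouz -> asnouz -> asnous -> asenous -> asenos
lemma: asno; VEL=pa; ASPECT=pa


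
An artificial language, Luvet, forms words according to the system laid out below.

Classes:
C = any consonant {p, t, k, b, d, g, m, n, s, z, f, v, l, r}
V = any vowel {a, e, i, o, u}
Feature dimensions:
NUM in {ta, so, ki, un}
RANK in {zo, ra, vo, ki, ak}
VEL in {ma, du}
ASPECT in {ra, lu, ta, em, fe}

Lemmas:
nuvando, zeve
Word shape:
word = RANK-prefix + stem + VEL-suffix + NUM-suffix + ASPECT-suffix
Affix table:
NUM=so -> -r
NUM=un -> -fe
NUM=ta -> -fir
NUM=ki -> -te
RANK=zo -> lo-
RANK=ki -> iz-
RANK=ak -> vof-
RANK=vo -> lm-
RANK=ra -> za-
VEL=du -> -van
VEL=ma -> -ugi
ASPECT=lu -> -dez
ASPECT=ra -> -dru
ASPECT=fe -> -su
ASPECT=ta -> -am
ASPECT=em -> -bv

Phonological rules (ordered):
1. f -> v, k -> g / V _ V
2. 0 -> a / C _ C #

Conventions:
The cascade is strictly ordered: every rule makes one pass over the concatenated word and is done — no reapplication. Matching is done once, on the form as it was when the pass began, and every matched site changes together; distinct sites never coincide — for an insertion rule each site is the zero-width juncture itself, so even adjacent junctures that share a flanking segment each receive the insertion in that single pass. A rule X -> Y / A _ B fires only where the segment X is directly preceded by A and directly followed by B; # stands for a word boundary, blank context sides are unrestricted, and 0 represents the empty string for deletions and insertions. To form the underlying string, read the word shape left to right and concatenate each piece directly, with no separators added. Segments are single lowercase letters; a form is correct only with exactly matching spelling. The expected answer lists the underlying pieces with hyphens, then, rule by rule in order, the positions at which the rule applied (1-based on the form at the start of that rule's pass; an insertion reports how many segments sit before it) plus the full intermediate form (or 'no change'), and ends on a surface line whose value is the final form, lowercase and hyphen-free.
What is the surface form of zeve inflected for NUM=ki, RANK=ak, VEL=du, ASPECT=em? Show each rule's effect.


underlying: vof-zeve-van-te-bv
1. f -> v, k -> g / V _ V: no change
2. 0 -> a / C _ C #: inserts after position(s) 13: vofzevevantebav
surface: vofzevevantebav


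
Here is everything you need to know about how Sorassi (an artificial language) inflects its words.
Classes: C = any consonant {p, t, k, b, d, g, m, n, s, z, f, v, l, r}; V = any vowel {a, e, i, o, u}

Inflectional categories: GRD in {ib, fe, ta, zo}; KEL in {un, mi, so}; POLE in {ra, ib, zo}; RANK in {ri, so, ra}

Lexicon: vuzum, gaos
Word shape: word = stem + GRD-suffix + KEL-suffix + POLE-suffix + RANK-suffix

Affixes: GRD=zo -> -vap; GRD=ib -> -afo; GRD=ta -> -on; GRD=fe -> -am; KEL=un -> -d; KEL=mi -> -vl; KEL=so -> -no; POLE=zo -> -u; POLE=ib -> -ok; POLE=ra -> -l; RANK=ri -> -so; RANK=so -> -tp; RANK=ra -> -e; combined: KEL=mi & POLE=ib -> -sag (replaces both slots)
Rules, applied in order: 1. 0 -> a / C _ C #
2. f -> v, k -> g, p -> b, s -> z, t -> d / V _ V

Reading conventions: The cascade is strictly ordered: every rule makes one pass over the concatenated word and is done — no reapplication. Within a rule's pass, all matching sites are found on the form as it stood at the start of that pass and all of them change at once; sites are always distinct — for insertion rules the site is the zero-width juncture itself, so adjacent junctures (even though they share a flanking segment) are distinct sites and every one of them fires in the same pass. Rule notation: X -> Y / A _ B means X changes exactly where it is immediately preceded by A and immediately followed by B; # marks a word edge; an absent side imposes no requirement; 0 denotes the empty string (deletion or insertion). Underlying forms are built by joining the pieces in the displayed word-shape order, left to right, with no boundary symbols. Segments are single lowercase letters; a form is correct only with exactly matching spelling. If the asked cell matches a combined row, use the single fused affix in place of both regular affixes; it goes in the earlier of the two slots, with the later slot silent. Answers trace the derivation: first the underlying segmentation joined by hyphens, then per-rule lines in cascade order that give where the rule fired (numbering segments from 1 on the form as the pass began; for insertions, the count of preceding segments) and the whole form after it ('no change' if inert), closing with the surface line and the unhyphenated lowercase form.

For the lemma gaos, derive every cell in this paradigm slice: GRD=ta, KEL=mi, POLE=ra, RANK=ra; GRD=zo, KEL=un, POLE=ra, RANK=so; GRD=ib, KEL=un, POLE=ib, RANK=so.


cell GRD=ta, KEL=mi, POLE=ra, RANK=ra:
underlying: gaos-on-vl-l-e
1. 0 -> a / C _ C #: no change
2. f -> v, k -> g, p -> b, s -> z, t -> d / V _ V: fires at position(s) 4: gaozonvlle
surface: gaozonvlle

cell GRD=zo, KEL=un, POLE=ra, RANK=so:
underlying: gaos-vap-d-l-tp
1. 0 -> a / C _ C #: inserts after position(s) 10: gaosvapdltap
2. f -> v, k -> g, p -> b, s -> z, t -> d / V _ V: no change
surface: gaosvapdltap

cell GRD=ib, KEL=un, POLE=ib, RANK=so:
underlying: gaos-afo-d-ok-tp
1. 0 -> a / C _ C #: inserts after position(s) 11: gaosafodoktap
2. f -> v, k -> g, p -> b, s -> z, t -> d / V _ V: fires at position(s) 4, 6: gaozavodoktap
surface: gaozavodoktap


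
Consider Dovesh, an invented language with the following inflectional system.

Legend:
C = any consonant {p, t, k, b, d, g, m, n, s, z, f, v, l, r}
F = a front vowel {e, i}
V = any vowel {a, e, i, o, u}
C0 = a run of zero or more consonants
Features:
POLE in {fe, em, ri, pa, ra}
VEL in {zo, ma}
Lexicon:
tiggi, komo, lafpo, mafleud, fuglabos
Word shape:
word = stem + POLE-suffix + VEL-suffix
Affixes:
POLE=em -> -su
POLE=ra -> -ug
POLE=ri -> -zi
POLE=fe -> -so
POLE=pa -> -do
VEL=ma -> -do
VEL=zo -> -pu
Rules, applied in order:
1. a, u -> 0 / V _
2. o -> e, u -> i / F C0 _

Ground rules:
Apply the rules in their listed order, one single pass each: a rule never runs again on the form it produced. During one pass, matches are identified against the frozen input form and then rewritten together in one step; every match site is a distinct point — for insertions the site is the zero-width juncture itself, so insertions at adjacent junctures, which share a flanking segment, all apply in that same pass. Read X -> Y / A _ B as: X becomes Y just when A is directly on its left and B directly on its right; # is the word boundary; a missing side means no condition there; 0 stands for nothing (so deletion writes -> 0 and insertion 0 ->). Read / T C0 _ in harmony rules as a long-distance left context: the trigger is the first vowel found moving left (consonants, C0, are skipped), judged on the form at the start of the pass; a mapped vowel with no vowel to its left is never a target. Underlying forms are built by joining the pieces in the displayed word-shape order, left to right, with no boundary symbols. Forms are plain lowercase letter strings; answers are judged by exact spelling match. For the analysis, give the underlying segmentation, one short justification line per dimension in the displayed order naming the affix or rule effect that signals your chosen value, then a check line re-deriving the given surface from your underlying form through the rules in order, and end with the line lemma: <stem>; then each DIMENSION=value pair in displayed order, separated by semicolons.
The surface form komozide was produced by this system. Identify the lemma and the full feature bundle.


underlying: komo-zi-do
POLE=ri - signalled by the affix -zi
VEL=ma - signalled by the affix -do
check: komozido -> komozido -> komozide
lemma: komo; POLE=ri; VEL=ma


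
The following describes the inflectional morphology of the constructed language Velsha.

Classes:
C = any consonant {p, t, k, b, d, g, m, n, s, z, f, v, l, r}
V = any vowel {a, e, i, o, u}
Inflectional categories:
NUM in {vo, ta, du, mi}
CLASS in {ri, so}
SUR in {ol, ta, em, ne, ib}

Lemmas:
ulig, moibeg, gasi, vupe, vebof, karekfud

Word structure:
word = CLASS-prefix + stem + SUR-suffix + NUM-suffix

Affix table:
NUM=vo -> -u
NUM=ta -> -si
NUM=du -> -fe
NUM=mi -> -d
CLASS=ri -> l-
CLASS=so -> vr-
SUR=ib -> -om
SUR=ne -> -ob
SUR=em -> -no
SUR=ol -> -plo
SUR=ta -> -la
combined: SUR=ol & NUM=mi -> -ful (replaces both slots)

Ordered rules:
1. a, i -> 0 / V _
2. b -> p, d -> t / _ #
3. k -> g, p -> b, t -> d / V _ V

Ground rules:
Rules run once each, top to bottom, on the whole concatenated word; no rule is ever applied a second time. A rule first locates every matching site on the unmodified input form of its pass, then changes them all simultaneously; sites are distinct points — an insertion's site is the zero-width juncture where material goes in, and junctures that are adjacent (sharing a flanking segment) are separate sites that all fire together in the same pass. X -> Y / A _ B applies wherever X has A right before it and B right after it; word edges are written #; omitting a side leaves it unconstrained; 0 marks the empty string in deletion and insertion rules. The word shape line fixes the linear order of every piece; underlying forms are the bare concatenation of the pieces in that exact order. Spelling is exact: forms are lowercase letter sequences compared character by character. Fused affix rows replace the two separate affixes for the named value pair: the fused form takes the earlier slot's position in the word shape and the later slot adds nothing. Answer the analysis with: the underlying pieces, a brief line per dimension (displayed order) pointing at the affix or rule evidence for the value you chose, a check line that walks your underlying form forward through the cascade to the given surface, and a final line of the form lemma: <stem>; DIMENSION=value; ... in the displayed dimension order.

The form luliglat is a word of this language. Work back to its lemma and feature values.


underlying: l-ulig-la-d
NUM=mi - signalled by the affix -d
CLASS=ri - signalled by the affix l-
SUR=ta - signalled by the affix -la
check: luliglad -> luliglad -> luliglat -> luliglat
lemma: ulig; NUM=mi; CLASS=ri; SUR=ta


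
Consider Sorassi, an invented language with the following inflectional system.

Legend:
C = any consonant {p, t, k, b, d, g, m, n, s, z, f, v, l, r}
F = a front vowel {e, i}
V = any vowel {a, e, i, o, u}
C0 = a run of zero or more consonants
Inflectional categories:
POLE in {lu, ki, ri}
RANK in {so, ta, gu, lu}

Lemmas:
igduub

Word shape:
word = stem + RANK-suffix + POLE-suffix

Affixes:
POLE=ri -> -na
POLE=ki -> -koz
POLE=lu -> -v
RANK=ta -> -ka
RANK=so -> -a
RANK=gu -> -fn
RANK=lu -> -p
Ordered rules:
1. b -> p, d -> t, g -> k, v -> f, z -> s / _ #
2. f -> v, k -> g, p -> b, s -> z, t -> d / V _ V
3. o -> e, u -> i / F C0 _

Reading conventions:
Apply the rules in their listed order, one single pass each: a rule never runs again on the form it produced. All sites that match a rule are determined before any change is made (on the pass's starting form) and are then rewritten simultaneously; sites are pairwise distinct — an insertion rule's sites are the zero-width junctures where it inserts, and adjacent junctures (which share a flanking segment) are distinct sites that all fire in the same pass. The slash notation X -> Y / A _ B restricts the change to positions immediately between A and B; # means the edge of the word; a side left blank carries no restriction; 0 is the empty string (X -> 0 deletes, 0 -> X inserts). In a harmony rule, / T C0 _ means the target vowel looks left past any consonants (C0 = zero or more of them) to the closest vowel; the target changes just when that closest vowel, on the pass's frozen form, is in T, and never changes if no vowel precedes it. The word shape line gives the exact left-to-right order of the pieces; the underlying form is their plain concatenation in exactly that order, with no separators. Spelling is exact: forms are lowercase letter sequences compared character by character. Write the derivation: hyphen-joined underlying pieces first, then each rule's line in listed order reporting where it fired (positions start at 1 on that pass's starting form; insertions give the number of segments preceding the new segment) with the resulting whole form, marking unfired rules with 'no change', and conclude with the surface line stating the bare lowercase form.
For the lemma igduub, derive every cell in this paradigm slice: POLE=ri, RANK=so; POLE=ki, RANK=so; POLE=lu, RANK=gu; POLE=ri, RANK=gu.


cell POLE=ri, RANK=so:
underlying: igduub-a-na
1. b -> p, d -> t, g -> k, v -> f, z -> s / _ #: no change
2. f -> v, k -> g, p -> b, s -> z, t -> d / V _ V: no change
3. o -> e, u -> i / F C0 _: fires at position(s) 4: igdiubana
surface: igdiubana

cell POLE=ki, RANK=so:
underlying: igduub-a-koz
1. b -> p, d -> t, g -> k, v -> f, z -> s / _ #: fires at position(s) 10: igduubakos
2. f -> v, k -> g, p -> b, s -> z, t -> d / V _ V: fires at position(s) 8: igduubagos
3. o -> e, u -> i / F C0 _: fires at position(s) 4: igdiubagos
surface: igdiubagos

cell POLE=lu, RANK=gu:
underlying: igduub-fn-v
1. b -> p, d -> t, g -> k, v -> f, z -> s / _ #: fires at position(s) 9: igduubfnf
2. f -> v, k -> g, p -> b, s -> z, t -> d / V _ V: no change
3. o -> e, u -> i / F C0 _: fires at position(s) 4: igdiubfnf
surface: igdiubfnf

cell POLE=ri, RANK=gu:
underlying: igduub-fn-na
1. b -> p, d -> t, g -> k, v -> f, z -> s / _ #: no change
2. f -> v, k -> g, p -> b, s -> z, t -> d / V _ V: no change
3. o -> e, u -> i / F C0 _: fires at position(s) 4: igdiubfnna
surface: igdiubfnna


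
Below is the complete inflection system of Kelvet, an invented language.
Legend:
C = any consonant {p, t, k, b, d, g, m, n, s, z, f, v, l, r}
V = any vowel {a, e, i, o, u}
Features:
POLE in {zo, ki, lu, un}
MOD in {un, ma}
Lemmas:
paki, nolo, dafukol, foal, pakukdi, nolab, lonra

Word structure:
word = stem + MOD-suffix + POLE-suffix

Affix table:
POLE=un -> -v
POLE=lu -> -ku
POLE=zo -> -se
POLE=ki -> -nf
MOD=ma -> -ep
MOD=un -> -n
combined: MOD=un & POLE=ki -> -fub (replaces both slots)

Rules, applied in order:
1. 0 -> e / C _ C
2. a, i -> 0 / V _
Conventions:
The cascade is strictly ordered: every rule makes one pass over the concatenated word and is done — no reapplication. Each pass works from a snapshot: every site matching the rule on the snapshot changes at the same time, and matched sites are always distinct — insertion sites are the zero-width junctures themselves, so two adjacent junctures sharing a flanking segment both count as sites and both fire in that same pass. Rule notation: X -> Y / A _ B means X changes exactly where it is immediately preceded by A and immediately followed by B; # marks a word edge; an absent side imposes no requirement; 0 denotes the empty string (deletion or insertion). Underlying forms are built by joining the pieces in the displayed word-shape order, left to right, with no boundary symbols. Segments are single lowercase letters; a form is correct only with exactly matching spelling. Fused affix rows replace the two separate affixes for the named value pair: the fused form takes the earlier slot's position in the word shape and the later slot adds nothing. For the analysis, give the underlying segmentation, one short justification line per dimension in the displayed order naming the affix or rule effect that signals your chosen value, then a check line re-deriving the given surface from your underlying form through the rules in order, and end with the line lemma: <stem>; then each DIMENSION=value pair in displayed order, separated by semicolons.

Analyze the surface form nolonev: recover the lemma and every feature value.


underlying: nolo-n-v
POLE=un - signalled by the affix -v
MOD=un - signalled by the affix -n
check: nolonv -> nolonev -> nolonev
lemma: nolo; POLE=un; MOD=un
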